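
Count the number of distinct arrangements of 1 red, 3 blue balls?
4
Multinomial: 4!/(1! × 3!) = 4.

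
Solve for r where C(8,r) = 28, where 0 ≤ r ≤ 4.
C(8,r) is increasing for 0 ≤ r ≤ 4. Stepping up (C(8,r+1) = C(8,r)·(8−r)/(r+1)): C(8,1) = 8, C(8,2) = 28 ✓. So r = 2.
Final answer: 2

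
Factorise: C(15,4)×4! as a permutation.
C(15,4)×4! = [15!/(4!(11)!)]×4! = 15!/(11)! = P(15,4) = 32,760.

Answer: P(15,4)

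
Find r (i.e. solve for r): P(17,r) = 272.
2

P(17,r) = 17·16·…·(17−r+1), a product of r factors. Multiplying down from 17: 17 = 17; 17·16 = 272 ✓ (2 factors). So r = 2.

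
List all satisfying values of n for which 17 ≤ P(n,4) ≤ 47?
4

Working:
P(3,4)=0; P(4,4)=24; P(5,4)=120. So valid n = 4.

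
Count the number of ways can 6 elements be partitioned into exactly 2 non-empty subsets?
31

Reasoning: This equals S(6,2), the Stirling number of the 2nd kind.
Using the Stirling recurrence: S(n,k) = k·S(n-1,k) + S(n-1,k-1)
S(6,2) = 2·S(5,2) + S(5,1)
         = 2·15 + 1
         = 30 + 1
         = 31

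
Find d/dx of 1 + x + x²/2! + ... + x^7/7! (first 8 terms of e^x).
Differentiating term by term gives the first 7 terms of e^x.
Final answer: 1 + x + x²/2! + ... + x^6/6!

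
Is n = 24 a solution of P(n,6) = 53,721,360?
No

P(24,6) = 24·23·22·21·20·19 = 96,909,120, which does not equal 53,721,360.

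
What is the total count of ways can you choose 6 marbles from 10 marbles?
210

Reasoning: C(10,6) = 10! / (6! × (10-6)!)
         = 10! / (6! × 4!)
         = 210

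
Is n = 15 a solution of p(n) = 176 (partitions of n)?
Yes

Pentagonal recurrence p(n) = p(n−1) + p(n−2) − p(n−5) − p(n−7) + …: p(15) = p(14) + p(13) − p(10) − p(8) + p(3) + p(0) = 135 + 101 − 42 − 22 + 3 + 1 = 176, which equals 176.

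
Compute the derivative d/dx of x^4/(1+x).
(4x^3(1+x) - x^4)/(1+x)²

Solution: Quotient rule: [4x^{3}(1+x) - x^4]/(1+x)².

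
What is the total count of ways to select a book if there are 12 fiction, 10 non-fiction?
22
By the addition principle: 12 + 10 = 22.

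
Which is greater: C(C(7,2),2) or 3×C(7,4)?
C(C(7,2),2)

Working:
C(C(7,2),2)=210, 3×C(7,4)=105.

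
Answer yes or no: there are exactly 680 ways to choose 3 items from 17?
C(17,3) = 680.

Answer: Yes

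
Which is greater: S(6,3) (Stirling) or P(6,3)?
S(6,3) = 3·S(5,3) + S(5,2) = 3·25 + 15 = 90; P(6,3) = 120.
Final answer: P(6,3)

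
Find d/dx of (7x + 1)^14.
98(7x + 1)^13

Chain rule: 14(7x+1)^{13} × 7 = 98(7x+1)^{13}.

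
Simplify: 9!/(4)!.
15,120

This equals 9×8×...×5 = 15,120.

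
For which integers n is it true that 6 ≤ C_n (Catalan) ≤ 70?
4, 5

Solution: C_3=5; C_4=14; C_5=42; C_6=132. So valid n = 4, 5.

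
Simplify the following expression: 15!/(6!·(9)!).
This is C(15,6) = 5,005.

Answer: 5,005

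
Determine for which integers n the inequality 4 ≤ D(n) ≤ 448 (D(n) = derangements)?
Using D(n) = (n−1)[D(n−1) + D(n−2)] with D(1)=0, D(2)=1: D(3)=2; D(4)=9; D(5)=44; D(6)=265; D(7)=1,854. So valid n = 4, 5, 6.

Answer: 4, 5, 6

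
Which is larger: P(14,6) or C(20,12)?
P(14,6)=2,162,160, C(20,12)=125,970.

Answer: P(14,6)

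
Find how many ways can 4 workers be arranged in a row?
Arrangements of 4 distinct objects: 4! = 24.

Answer: 24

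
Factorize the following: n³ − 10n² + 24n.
n(n − 4)(n − 6)
n³ − 10n² + 24n = n(n² − 10n + 24) = n(n − 4)(n − 6).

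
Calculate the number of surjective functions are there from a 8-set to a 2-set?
254

Working:
Onto functions = 2! × S(8,2)
First compute S(8,2) via recurrence:
Using the Stirling recurrence: S(n,k) = k·S(n-1,k) + S(n-1,k-1)
S(8,2) = 2·S(7,2) + S(7,1)
         = 2·63 + 1
         = 126 + 1
         = 127
Then: 2 × 127 = 254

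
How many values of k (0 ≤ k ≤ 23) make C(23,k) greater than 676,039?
6

Solution: Row 23 is unimodal and symmetric about k=23/2. C(23,8)=490,314 ≤ 676,039; C(23,9)=817,190 > 676,039; by symmetry C(23,k) > 676,039 for k = 9..14. That's 14 - 9 + 1 = 6 values.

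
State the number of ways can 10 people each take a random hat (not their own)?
Using D(n) = (n-1)[D(n-1) + D(n-2)]:
D(10) = (10-1) × [D(9) + D(8)]
      = 9 × [133496 + 14833]
      = 9 × 148329
      = 1,334,961
Final answer: 1,334,961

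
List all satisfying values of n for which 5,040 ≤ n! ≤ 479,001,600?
n! is strictly increasing; 7! = 5,040 and 12! = 479,001,600, so valid n = 7, 8, 9, 10, 11, 12.

Answer: 7, 8, 9, 10, 11, 12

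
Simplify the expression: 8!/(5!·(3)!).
56

This is C(8,5) = 56.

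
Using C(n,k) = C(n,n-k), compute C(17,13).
C(17,13) = C(17,4) = 2,380.

Answer: 2,380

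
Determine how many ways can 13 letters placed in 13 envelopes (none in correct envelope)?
2,290,792,932

Using D(n) = (n-1)[D(n-1) + D(n-2)]:
D(13) = (13-1) × [D(12) + D(11)]
      = 12 × [176214841 + 14684570]
      = 12 × 190899411
      = 2,290,792,932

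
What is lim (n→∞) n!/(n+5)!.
n!/(n+5)! = 1/[(n+1)(n+2)···(n+5)] → 0 as n → ∞.
Final answer: 0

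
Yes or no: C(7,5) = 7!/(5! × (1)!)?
No
The correct denominator is 5!×2!, giving C(7,5) = 21; the stated RHS is 7!/(5!×1!) = 42 ≠ 21, so the statement does not hold.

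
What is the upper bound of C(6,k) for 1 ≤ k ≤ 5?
20

Working:
C(6,k) is maximised at the centre of the row: C(6,3) = 20.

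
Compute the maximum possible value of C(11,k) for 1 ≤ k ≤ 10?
462

Working:
C(11,k) is maximised at the centre of the row: C(11,5) = 462.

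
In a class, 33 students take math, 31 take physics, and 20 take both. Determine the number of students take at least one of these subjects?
44

Explanation: |A∪B| = |A|+|B|-|A∩B| = 33+31-20 = 44.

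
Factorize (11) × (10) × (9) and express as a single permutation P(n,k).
P(11,3) = 11!/(8)!

Working:
Product of 3 consecutive descending integers starting at 11: P(11,3) = 11!/8! = 990.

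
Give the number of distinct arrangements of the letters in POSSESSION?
75,600

Word has 10 letters (P=1, O=2, S=4, E=1, I=1, N=1). Arrangements: 10!/Π(k!) = 75,600.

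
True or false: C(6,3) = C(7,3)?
False

Explanation: LHS = C(6,3) = 20; RHS = C(7,3) = 35. 20 ≠ 35, so the statement does not hold.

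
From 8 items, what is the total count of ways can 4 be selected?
70

Working:
C(8,4) = 8! / (4! × (8-4)!)
         = 8! / (4! × 4!)
         = 70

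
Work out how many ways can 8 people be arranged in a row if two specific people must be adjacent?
10,080

Reasoning: Treat pair as unit: (8-1)! arrangements × 2 internal orders = 10,080.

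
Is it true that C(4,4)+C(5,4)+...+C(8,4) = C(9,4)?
True

Working:
Hockey stick identity gives Σ = C(9,5) = 126; RHS C(9,4) = 126.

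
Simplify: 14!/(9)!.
240,240

Working:
This equals 14×13×...×10 = 240,240.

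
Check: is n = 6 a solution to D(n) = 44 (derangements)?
No

D(6) = (6-1)·[D(5) + D(4)] = 5·[44 + 9] = 265, which does not equal 44.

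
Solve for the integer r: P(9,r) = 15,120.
5

Solution: P(9,r) = 9·8·…·(9−r+1), a product of r factors. Multiplying down from 9: 9 = 9; 9·8 = 72; 9·8·7 = 504; 9·8·7·6 = 3,024; 9·8·7·6·5 = 15,120 ✓ (5 factors). So r = 5.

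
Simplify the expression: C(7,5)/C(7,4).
3/5

Reasoning: C(n,k+1)/C(n,k) = (n−k)/(k+1). Here (7−4)/(4+1) = 3/5 = 3/5.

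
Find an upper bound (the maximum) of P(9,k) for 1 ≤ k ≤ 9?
P(9,k) increases in k, so maximum at k = 9: 9! = 362,880.
Final answer: 362,880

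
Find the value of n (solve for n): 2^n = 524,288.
19

Working:
524,288 = 1,024 × 512 = 2^10 × 2^9 = 2^19, so n = 19.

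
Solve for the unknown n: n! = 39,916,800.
11

Reasoning: n! is strictly increasing. 9! = 362,880, 10! = 3,628,800, 11! = 39,916,800 ✓. So n = 11.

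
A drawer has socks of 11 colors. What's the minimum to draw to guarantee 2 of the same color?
12

Working:
Worst case: 1 of each = 11. One more: 12.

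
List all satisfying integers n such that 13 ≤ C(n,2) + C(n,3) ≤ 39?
5, 6

Explanation: C(4,2)+C(4,3)=10; C(5,2)+C(5,3)=20; C(6,2)+C(6,3)=35; C(7,2)+C(7,3)=56. So valid n = 5, 6.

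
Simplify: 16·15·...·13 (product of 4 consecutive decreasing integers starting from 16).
43,680
This is P(16,4) = 16!/(12)! = 43,680.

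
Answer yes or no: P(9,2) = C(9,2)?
No

Solution: P(9,2) = 72 but C(9,2) = 36; they differ by a factor of 2! = 2, so the statement does not hold.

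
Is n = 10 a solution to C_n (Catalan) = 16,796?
C_10 = C(20,10)/(10+1) = 184,756/11 = 16,796, which equals 16,796.

Answer: Yes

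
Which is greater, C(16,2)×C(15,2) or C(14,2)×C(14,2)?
C(16,2)×C(15,2)

C(16,2)×C(15,2)=12,600, C(14,2)×C(14,2)=8,281.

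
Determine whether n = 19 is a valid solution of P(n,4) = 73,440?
No

Solution: P(19,4) = 19·18·17·16 = 93,024, which does not equal 73,440.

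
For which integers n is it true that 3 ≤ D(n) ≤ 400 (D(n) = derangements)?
4, 5, 6

Working:
Using D(n) = (n−1)[D(n−1) + D(n−2)] with D(1)=0, D(2)=1: D(3)=2; D(4)=9; D(5)=44; D(6)=265; D(7)=1,854. So valid n = 4, 5, 6.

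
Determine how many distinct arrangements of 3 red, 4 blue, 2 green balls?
Multinomial: 9!/(3! × 4! × 2!) = 1,260.
Final answer: 1,260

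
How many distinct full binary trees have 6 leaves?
Using the Catalan number formula: C_n = C(2n, n) / (n+1)
C_5 = C(10, 5) / (5+1)
     = 252 / 6
     = 42

Answer: 42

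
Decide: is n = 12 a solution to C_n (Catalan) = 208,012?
Yes

Solution: C_12 = C(24,12)/(12+1) = 2,704,156/13 = 208,012, which equals 208,012.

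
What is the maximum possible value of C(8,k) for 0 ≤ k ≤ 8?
70

Reasoning: Maximum at k = 4: C(8,4) = 70.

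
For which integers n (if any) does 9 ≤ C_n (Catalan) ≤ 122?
4, 5

Solution: C_3=5; C_4=14; C_5=42; C_6=132. So valid n = 4, 5.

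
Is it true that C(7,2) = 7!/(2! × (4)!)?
The correct denominator is 2!×5!, giving C(7,2) = 21; the stated RHS is 7!/(2!×4!) = 105 ≠ 21, so the statement does not hold.
Final answer: False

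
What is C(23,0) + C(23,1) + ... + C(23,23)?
8,388,608

Explanation: Sum of binomial coefficients = 2^23 = 8,388,608.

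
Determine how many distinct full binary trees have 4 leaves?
5

Reasoning: Using the Catalan number formula: C_n = C(2n, n) / (n+1)
C_3 = C(6, 3) / (3+1)
     = 20 / 4
     = 5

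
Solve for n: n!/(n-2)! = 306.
18
n!/(n-2)! = n×(n-1), a product of 2 consecutive integers ≈ (n−0.5)^2. 306^(1/2) + 0.5 ≈ 18.0; check n = 18: 18×17 = 306 ✓. So n = 18.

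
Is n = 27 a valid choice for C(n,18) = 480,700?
C(27,18) = 27·26·25·24·23·22·21·20·19·18·17·16·15·14·13·12·11·10/18! = 30,006,805,143,348,633,600,000/6,402,373,705,728,000 = 4,686,825, which does not equal 480,700.

Answer: No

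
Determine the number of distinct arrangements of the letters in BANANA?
Word has 6 letters (B=1, A=3, N=2). Arrangements: 6!/Π(k!) = 60.

Answer: 60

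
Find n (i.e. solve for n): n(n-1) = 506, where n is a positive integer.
23

Working:
n² − n − 506 = 0, so n = (1 ± √(1 + 4·506))/2 = (1 ± √2,025)/2 = (1 ± 45)/2, i.e. n = 23 or n = -22. Taking the positive root, n = 23 (check: 23×22 = 506).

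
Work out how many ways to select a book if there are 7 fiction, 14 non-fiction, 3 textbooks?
By the addition principle: 7 + 14 + 3 = 24.
Final answer: 24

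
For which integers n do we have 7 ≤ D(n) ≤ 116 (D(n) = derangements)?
4, 5
Using D(n) = (n−1)[D(n−1) + D(n−2)] with D(1)=0, D(2)=1: D(3)=2; D(4)=9; D(5)=44; D(6)=265. So valid n = 4, 5.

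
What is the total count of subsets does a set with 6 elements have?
Each element can be included or excluded: 2^6 = 64.
Final answer: 64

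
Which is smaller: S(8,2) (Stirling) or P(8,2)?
P(8,2)

Reasoning: S(8,2) = 2·S(7,2) + S(7,1) = 2·63 + 1 = 127; P(8,2) = 56.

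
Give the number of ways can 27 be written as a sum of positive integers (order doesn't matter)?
Pentagonal recurrence p(n) = p(n−1) + p(n−2) − p(n−5) − p(n−7) + …: p(27) = p(26) + p(25) − p(22) − p(20) + p(15) + p(12) − p(5) − p(1) = 2,436 + 1,958 − 1,002 − 627 + 176 + 77 − 7 − 1 = 3,010.
Final answer: 3,010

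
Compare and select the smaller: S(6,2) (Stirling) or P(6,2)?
P(6,2)

Solution: S(6,2) = 2·S(5,2) + S(5,1) = 2·15 + 1 = 31; P(6,2) = 30.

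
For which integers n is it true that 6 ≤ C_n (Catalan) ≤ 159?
4, 5, 6
C_3=5; C_4=14; C_5=42; C_6=132; C_7=429. So valid n = 4, 5, 6.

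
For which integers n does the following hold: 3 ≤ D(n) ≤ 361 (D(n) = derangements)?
4, 5, 6

Reasoning: Using D(n) = (n−1)[D(n−1) + D(n−2)] with D(1)=0, D(2)=1: D(3)=2; D(4)=9; D(5)=44; D(6)=265; D(7)=1,854. So valid n = 4, 5, 6.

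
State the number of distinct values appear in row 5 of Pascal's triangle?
Row 5 has entries C(5,0)..C(5,5); by symmetry C(5,k)=C(5,5-k), giving 3 distinct values.

Answer: 3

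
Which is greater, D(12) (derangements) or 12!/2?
12!/2

D(12) = (12-1)·[D(11) + D(10)] = 11·[14,684,570 + 1,334,961] = 176,214,841; 12!/2 = 479,001,600/2 = 239,500,800.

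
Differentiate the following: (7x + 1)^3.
21(7x + 1)^2

Reasoning: Chain rule: 3(7x+1)^{2} × 7 = 21(7x+1)^{2}.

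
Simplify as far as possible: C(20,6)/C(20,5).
5/2

Solution: C(n,k+1)/C(n,k) = (n−k)/(k+1). Here (20−5)/(5+1) = 15/6 = 5/2.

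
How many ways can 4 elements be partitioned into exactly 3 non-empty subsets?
6

Solution: This equals S(4,3), the Stirling number of the 2nd kind.
Using the Stirling recurrence: S(n,k) = k·S(n-1,k) + S(n-1,k-1)
S(4,3) = 3·S(3,3) + S(3,2)
         = 3·1 + 3
         = 3 + 3
         = 6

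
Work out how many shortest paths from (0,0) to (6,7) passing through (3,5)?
To (3,5): C(8,3)=56. From there: C(5,3)=10. Total: 560.

Answer: 560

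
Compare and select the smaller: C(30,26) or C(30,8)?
C(30,26)=27,405, C(30,8)=5,852,925.
Final answer: C(30,26)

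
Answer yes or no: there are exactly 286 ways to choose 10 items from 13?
Yes

Reasoning: C(13,10) = 286.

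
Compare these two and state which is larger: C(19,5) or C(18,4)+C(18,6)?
C(18,4)+C(18,6)

Solution: C(19,5)=11,628; C(18,4)+C(18,6)=3,060+18,564=21,624.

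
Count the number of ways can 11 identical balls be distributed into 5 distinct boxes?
C(11+5-1, 5-1) = C(15, 4) = 1,365.

Answer: 1,365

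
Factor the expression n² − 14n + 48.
(n − 6)(n − 8)

Reasoning: Seek roots whose sum is 14 and product is 48: (6, 8). So n² − 14n + 48 = (n − 6)(n − 8).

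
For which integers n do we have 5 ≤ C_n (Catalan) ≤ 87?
3, 4, 5

C_2=2; C_3=5; C_4=14; C_5=42; C_6=132. So valid n = 3, 4, 5.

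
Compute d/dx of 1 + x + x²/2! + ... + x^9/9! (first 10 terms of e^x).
1 + x + x²/2! + ... + x^8/8!

Solution: Differentiating term by term gives the first 9 terms of e^x.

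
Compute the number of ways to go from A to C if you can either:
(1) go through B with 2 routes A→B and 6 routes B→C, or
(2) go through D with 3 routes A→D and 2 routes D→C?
18

Working:
Route via B: 2×6=12. Route via D: 3×2=6. Total: 18.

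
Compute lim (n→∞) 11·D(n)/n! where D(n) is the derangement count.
D(n)/n! → 1/e, so 11·D(n)/n! → 11/e.

Answer: 11/e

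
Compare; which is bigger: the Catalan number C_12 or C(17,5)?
C_12

Reasoning: C_12 = C(24,12)/(12+1) = 2,704,156/13 = 208,012; C(17,5) = 6,188.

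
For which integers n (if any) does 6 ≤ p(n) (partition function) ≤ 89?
Tabulating p(n) via p(n) = p(n−1) + p(n−2) − p(n−5) − p(n−7) + …: p(4)=5; p(5)=7; p(6)=11; p(7)=15; p(8)=22; p(9)=30; p(10)=42; p(11)=56; p(12)=77; p(13)=101. So valid n = 5, 6, 7, 8, 9, 10, 11, 12.

Answer: 5, 6, 7, 8, 9, 10, 11, 12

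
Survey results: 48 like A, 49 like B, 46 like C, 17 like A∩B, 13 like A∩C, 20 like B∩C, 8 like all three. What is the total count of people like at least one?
101

Working:
|A∪B∪C| = 48+49+46-17-13-20+8 = 101.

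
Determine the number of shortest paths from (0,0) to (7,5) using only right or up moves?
792

Working:
Choose 7 rights from 12 moves: C(12,7) = 792.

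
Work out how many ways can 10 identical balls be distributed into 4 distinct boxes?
286

Explanation: C(10+4-1, 4-1) = C(13, 3) = 286.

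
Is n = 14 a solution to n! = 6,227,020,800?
No

Solution: 14! = 14·13! = 14·6,227,020,800 = 87,178,291,200, which does not equal 6,227,020,800.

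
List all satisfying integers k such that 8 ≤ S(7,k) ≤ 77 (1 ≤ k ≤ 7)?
2, 6

Solution: S(7,1)=1; S(7,2)=63; S(7,3)=301; S(7,4)=350; S(7,5)=140; S(7,6)=21; S(7,7)=1. So valid k = 2, 6.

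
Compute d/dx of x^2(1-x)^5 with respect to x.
2x^1(1-x)^5 - 5x^2(1-x)^4

Working:
Product rule: 2x^{1}(1-x)^{5} + x^2·(-5)(1-x)^{4}.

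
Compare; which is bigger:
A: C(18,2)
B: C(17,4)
B

Working:
A=C(18,2)=153, B=C(17,4)=2,380.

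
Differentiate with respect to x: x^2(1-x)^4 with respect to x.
2x^1(1-x)^4 - 4x^2(1-x)^3

Product rule: 2x^{1}(1-x)^{4} + x^2·(-4)(1-x)^{3}.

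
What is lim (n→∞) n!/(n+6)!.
0

Working:
n!/(n+6)! = 1/[(n+1)(n+2)···(n+6)] → 0 as n → ∞.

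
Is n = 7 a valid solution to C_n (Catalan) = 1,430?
C_7 = C(14,7)/(7+1) = 3,432/8 = 429, which does not equal 1,430.
Final answer: No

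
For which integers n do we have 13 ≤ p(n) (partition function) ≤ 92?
7, 8, 9, 10, 11, 12

Explanation: Tabulating p(n) via p(n) = p(n−1) + p(n−2) − p(n−5) − p(n−7) + …: p(6)=11; p(7)=15; p(8)=22; p(9)=30; p(10)=42; p(11)=56; p(12)=77; p(13)=101. So valid n = 7, 8, 9, 10, 11, 12.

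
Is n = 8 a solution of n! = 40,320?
Yes
8! = 8·7! = 8·5,040 = 40,320, which equals 40,320.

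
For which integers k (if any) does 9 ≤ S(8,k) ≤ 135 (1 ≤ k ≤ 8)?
S(8,1)=1; S(8,2)=127; S(8,3)=966; S(8,4)=1,701; S(8,5)=1,050; S(8,6)=266; S(8,7)=28; S(8,8)=1. So valid k = 2, 7.

Answer: 2, 7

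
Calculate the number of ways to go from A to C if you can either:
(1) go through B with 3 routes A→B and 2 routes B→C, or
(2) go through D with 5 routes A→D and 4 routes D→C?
Route via B: 3×2=6. Route via D: 5×4=20. Total: 26.

Answer: 26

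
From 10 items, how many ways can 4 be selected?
210

Explanation: C(10,4) = 10! / (4! × (10-4)!)
         = 10! / (4! × 6!)
         = 210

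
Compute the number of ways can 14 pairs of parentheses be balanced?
2,674,440
Using the Catalan number formula: C_n = C(2n, n) / (n+1)
C_14 = C(28, 14) / (14+1)
     = 40116600 / 15
     = 2,674,440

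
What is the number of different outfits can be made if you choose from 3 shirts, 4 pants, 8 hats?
96

By the multiplication principle: 3 × 4 × 8 = 96.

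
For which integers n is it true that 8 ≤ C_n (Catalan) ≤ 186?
4, 5, 6

Solution: C_3=5; C_4=14; C_5=42; C_6=132; C_7=429. So valid n = 4, 5, 6.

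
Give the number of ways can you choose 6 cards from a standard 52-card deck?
20,358,520

Working:
C(52,6) = 20,358,520.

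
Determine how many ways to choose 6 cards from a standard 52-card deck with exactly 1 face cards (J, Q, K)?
7,896,096

Reasoning: 12 face cards and 40 non-face cards: C(12,1) × C(40,5) = 12 × 658,008 = 7,896,096.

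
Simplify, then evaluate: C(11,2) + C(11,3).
220

Explanation: By Pascal's identity: C(12,3) = 220.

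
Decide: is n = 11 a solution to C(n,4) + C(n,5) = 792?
Yes

Reasoning: C(11,4) + C(11,5) = 330 + 462 = 792, which equals 792.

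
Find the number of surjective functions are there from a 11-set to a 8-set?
479,001,600

Onto functions = 8! × S(11,8)
First compute S(11,8) via recurrence:
Using the Stirling recurrence: S(n,k) = k·S(n-1,k) + S(n-1,k-1)
S(11,8) = 8·S(10,8) + S(10,7)
         = 8·750 + 5880
         = 6000 + 5880
         = 11,880
Then: 40320 × 11880 = 479,001,600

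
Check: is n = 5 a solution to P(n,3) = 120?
No

Reasoning: P(5,3) = 5·4·3 = 60, which does not equal 120.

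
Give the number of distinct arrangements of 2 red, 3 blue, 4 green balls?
1,260

Explanation: Multinomial: 9!/(2! × 3! × 4!) = 1,260.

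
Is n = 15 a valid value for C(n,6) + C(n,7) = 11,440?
C(15,6) + C(15,7) = 5,005 + 6,435 = 11,440, which equals 11,440.
Final answer: Yes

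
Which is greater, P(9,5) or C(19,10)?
C(19,10)

Reasoning: P(9,5)=15,120, C(19,10)=92,378.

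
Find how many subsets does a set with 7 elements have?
128
Each element can be included or excluded: 2^7 = 128.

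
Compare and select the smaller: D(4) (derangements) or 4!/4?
4!/4
D(4) = (4-1)·[D(3) + D(2)] = 3·[2 + 1] = 9; 4!/4 = 24/4 = 6.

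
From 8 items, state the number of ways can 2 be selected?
28

Solution: C(8,2) = 8! / (2! × (8-2)!)
         = 8! / (2! × 6!)
         = 28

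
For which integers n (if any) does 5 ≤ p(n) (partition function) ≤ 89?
4, 5, 6, 7, 8, 9, 10, 11, 12

Solution: Tabulating p(n) via p(n) = p(n−1) + p(n−2) − p(n−5) − p(n−7) + …: p(3)=3; p(4)=5; p(5)=7; p(6)=11; p(7)=15; p(8)=22; p(9)=30; p(10)=42; p(11)=56; p(12)=77; p(13)=101. So valid n = 4, 5, 6, 7, 8, 9, 10, 11, 12.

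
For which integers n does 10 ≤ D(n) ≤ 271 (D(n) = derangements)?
5, 6

Using D(n) = (n−1)[D(n−1) + D(n−2)] with D(1)=0, D(2)=1: D(4)=9; D(5)=44; D(6)=265; D(7)=1,854. So valid n = 5, 6.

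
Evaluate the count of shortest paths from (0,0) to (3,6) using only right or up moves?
Choose 3 rights from 9 moves: C(9,3) = 84.

Answer: 84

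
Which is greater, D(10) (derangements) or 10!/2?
10!/2

Working:
D(10) = (10-1)·[D(9) + D(8)] = 9·[133,496 + 14,833] = 1,334,961; 10!/2 = 3,628,800/2 = 1,814,400.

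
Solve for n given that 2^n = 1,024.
10

2^10 = 1,024, so n = 10.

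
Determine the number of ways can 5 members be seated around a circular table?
Circular arrangements: (5-1)! = 24.

Answer: 24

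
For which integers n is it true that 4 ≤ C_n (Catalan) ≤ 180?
C_2=2; C_3=5; C_4=14; C_5=42; C_6=132; C_7=429. So valid n = 3, 4, 5, 6.

Answer: 3, 4, 5, 6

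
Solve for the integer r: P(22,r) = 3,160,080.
5

Working:
P(22,r) = 22·21·…·(22−r+1), a product of r factors. Multiplying down from 22: 22 = 22; 22·21 = 462; 22·21·20 = 9,240; 22·21·20·19 = 175,560; 22·21·20·19·18 = 3,160,080 ✓ (5 factors). So r = 5.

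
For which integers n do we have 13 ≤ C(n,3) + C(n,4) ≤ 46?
5, 6

Reasoning: C(4,3)+C(4,4)=5; C(5,3)+C(5,4)=15; C(6,3)+C(6,4)=35; C(7,3)+C(7,4)=70. So valid n = 5, 6.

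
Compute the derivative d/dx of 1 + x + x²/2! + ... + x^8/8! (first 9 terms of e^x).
1 + x + x²/2! + ... + x^7/7!

Reasoning: Differentiating term by term gives the first 8 terms of e^x.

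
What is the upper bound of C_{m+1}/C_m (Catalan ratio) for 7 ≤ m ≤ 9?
C_{m+1}/C_m = 2(2m+1)/(m+2), which increases with m. Maximum at m = 9: 2·19/11 = 38/11.

Answer: 38/11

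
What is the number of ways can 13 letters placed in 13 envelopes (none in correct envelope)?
2,290,792,932

Using D(n) = (n-1)[D(n-1) + D(n-2)]:
D(13) = (13-1) × [D(12) + D(11)]
      = 12 × [176214841 + 14684570]
      = 12 × 190899411
      = 2,290,792,932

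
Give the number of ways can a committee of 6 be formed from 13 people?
1,716

Working:
C(13,6) = 13! / (6! × (13-6)!)
         = 13! / (6! × 7!)
         = 1,716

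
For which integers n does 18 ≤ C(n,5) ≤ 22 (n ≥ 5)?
7

C(6,5)=6; C(7,5)=21; C(8,5)=56. So valid n = 7.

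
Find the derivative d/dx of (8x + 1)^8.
64(8x + 1)^7

Explanation: Chain rule: 8(8x+1)^{7} × 8 = 64(8x+1)^{7}.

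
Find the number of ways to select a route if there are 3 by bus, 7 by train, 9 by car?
19

Working:
By the addition principle: 3 + 7 + 9 = 19.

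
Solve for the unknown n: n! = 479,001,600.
n! is strictly increasing. 10! = 3,628,800, 11! = 39,916,800, 12! = 479,001,600 ✓. So n = 12.

Answer: 12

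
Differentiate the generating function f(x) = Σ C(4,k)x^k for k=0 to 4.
Term-by-term differentiation gives Σ k·C(4,k)x^{k-1} for k=1 to 4.

Answer: Σ k·C(4,k)x^(k-1) for k=1 to 4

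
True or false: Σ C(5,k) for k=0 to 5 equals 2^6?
False

Explanation: Binomial theorem: Σ C(5,k) = (1+1)^5 = 2^5 = 32; RHS 2^6 = 64.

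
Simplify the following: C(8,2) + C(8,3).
84

Explanation: By Pascal's identity: C(9,3) = 84.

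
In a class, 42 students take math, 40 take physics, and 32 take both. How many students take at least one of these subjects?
50

Working:
|A∪B| = |A|+|B|-|A∩B| = 42+40-32 = 50.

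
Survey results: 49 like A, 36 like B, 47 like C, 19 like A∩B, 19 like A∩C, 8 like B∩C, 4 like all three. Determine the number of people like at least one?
|A∪B∪C| = 49+36+47-19-19-8+4 = 90.
Final answer: 90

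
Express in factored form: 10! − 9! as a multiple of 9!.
9 × 9! = 3,265,920
10! − 9! = 10·9! − 9! = (10 − 1)·9! = 9 × 9! = 3,265,920.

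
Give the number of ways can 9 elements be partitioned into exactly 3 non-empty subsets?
3,025

Explanation: This equals S(9,3), the Stirling number of the 2nd kind.
Using the Stirling recurrence: S(n,k) = k·S(n-1,k) + S(n-1,k-1)
S(9,3) = 3·S(8,3) + S(8,2)
         = 3·966 + 127
         = 2898 + 127
         = 3,025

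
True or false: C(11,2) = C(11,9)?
True

Working:
C(11,2) = C(11,11-2) by the symmetry property; both equal 55.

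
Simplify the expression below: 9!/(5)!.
3,024

Explanation: This equals 9×8×...×6 = 3,024.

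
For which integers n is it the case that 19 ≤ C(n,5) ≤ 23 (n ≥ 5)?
7

C(6,5)=6; C(7,5)=21; C(8,5)=56. So valid n = 7.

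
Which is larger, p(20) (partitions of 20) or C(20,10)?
C(20,10)

Explanation: Pentagonal recurrence p(n) = p(n−1) + p(n−2) − p(n−5) − p(n−7) + …: p(20) = p(19) + p(18) − p(15) − p(13) + p(8) + p(5) = 490 + 385 − 176 − 101 + 22 + 7 = 627; C(20,10) = 184,756.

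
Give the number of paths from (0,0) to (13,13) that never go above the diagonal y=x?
742,900

Working:
Counted by the Catalan number C_13: C_13 = C(26,13)/(13+1) = 10,400,600/14 = 742,900.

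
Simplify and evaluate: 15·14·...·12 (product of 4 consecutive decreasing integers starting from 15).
32,760

Solution: This is P(15,4) = 15!/(11)! = 32,760.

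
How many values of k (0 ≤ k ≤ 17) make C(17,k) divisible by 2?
Checking C(17,k) mod 2 for k = 0..17: divisible at k = 2, 3, 4, 5, 6, 7, 8, 9, 10, 11, 12, 13, 14, 15. That's 14 values.
Final answer: 14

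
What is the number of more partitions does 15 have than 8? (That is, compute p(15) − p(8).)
154

Solution: Pentagonal recurrence p(n) = p(n−1) + p(n−2) − p(n−5) − p(n−7) + …: p(15) = p(14) + p(13) − p(10) − p(8) + p(3) + p(0) = 135 + 101 − 42 − 22 + 3 + 1 = 176.
p(8) = p(7) + p(6) − p(3) − p(1) = 15 + 11 − 3 − 1 = 22.
Difference = 176 − 22 = 154.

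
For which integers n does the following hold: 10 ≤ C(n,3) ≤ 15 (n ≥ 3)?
5

Explanation: C(4,3)=4; C(5,3)=10; C(6,3)=20. So valid n = 5.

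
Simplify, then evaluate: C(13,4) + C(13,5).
2,002
By Pascal's identity: C(14,5) = 2,002.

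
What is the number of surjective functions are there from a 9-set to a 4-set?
186,480

Explanation: Onto functions = 4! × S(9,4)
First compute S(9,4) via recurrence:
Using the Stirling recurrence: S(n,k) = k·S(n-1,k) + S(n-1,k-1)
S(9,4) = 4·S(8,4) + S(8,3)
         = 4·1701 + 966
         = 6804 + 966
         = 7,770
Then: 24 × 7770 = 186,480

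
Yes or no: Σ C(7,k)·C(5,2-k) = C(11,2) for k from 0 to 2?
No

Vandermonde's identity gives C(12,2) = 66; RHS C(11,2) = 55.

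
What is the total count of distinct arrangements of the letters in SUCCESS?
420

Reasoning: Word has 7 letters (S=3, U=1, C=2, E=1). Arrangements: 7!/Π(k!) = 420.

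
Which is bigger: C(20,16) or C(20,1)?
C(20,16)=4,845, C(20,1)=20.

Answer: C(20,16)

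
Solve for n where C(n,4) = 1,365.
15

C(n,4) = n(n−1)(n−2)(n−3)/4! is increasing in n, and n(n−1)(n−2)(n−3) = 4!·1,365 = 32,760 ≈ (n−1.5)^4 gives n ≈ 15.0. Check: C(13,4) = 715, C(14,4) = 1,001, C(15,4) = 1,365 ✓. So n = 15.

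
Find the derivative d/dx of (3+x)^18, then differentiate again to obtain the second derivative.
306(3+x)^16

Explanation: First derivative: 18(3+x)^{17}. Second derivative: 18·17·(3+x)^{16} = 306(3+x)^{16}.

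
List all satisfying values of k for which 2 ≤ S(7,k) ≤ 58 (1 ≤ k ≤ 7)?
S(7,1)=1; S(7,2)=63; S(7,3)=301; S(7,4)=350; S(7,5)=140; S(7,6)=21; S(7,7)=1. So valid k = 6.

Answer: 6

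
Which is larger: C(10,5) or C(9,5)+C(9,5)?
Equal

Solution: C(10,5)=252; C(9,5)+C(9,5)=126+126=252.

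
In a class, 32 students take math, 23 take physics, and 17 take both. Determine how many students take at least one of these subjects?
|A∪B| = |A|+|B|-|A∩B| = 32+23-17 = 38.

Answer: 38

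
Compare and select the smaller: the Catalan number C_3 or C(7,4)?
C_3 = C(6,3)/(3+1) = 20/4 = 5; C(7,4) = 35.

Answer: C_3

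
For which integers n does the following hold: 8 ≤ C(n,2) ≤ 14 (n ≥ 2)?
C(4,2)=6; C(5,2)=10; C(6,2)=15. So valid n = 5.
Final answer: 5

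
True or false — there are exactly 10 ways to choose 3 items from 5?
True

Explanation: C(5,3) = 10.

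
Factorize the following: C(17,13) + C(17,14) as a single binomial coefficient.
C(18,14)
By Pascal's identity: C(17,13) + C(17,14) = C(18,14) = 3,060.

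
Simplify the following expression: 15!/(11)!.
32,760
This equals 15×14×...×12 = 32,760.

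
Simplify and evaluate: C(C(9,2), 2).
C(9,2) = 36, then C(36, 2) = 630.
Final answer: 630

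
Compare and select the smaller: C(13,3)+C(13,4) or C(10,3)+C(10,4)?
First=1,001, Second=330.
Final answer: C(10,3)+C(10,4)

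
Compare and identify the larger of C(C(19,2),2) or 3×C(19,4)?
C(C(19,2),2)
C(C(19,2),2)=14,535, 3×C(19,4)=11,628.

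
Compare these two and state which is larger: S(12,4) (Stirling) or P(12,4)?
S(12,4) = 4·S(11,4) + S(11,3) = 4·145,750 + 28,501 = 611,501; P(12,4) = 11,880.

Answer: S(12,4)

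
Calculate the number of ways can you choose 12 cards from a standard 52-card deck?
206,379,406,870

Explanation: C(52,12) = 206,379,406,870.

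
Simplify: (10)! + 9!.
3,991,680

Working:
(10)! + 9! = (10)·9! + 9! = (10+1)·9! = 11·9! = 3,991,680.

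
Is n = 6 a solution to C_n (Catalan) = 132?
Yes

Working:
C_6 = C(12,6)/(6+1) = 924/7 = 132, which equals 132.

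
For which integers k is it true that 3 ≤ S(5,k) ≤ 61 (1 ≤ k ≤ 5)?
2, 3, 4

Reasoning: S(5,1)=1; S(5,2)=15; S(5,3)=25; S(5,4)=10; S(5,5)=1. So valid k = 2, 3, 4.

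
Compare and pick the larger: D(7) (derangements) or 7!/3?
D(7)

D(7) = (7-1)·[D(6) + D(5)] = 6·[265 + 44] = 1,854; 7!/3 = 5,040/3 = 1,680.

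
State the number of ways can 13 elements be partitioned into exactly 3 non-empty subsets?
261,625

This equals S(13,3), the Stirling number of the 2nd kind.
Using the Stirling recurrence: S(n,k) = k·S(n-1,k) + S(n-1,k-1)
S(13,3) = 3·S(12,3) + S(12,2)
         = 3·86526 + 2047
         = 259578 + 2047
         = 261,625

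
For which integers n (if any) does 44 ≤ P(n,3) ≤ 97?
5

P(4,3)=24; P(5,3)=60; P(6,3)=120. So valid n = 5.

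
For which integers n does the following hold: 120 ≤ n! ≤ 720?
5, 6

Reasoning: n! is strictly increasing; 5! = 120 and 6! = 720, so valid n = 5, 6.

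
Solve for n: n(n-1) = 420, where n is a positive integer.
21

Reasoning: n² − n − 420 = 0, so n = (1 ± √(1 + 4·420))/2 = (1 ± √1,681)/2 = (1 ± 41)/2, i.e. n = 21 or n = -20. Taking the positive root, n = 21 (check: 21×20 = 420).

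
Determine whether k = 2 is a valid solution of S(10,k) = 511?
Yes
S(10,2) = 2·S(9,2) + S(9,1) = 2·255 + 1 = 511, which equals 511.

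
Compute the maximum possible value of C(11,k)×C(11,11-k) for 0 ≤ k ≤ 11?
213,444

Explanation: C(11,k)·C(11,11-k) = C(11,k)², maximised at the centre k = 5: C(11,5)² = 213,444.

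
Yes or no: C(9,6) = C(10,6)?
No

Working:
LHS = C(9,6) = 84; RHS = C(10,6) = 210. 84 ≠ 210, so the statement does not hold.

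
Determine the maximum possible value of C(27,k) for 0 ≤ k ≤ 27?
20,058,300

Working:
Maximum at k = 13 or k = 14: C(27,13) = 20,058,300.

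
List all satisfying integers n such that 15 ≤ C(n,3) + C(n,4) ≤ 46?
5, 6
C(4,3)+C(4,4)=5; C(5,3)+C(5,4)=15; C(6,3)+C(6,4)=35; C(7,3)+C(7,4)=70. So valid n = 5, 6.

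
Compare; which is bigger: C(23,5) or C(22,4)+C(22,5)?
Equal

Explanation: By Pascal's identity: C(23,5) = C(22,4)+C(22,5) = 33,649. Equal.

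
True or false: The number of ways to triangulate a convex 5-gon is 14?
False

Working:
Triangulations of a convex 5-gon are counted by the Catalan number C_3: C_3 = C(6,3)/(3+1) = 20/4 = 5.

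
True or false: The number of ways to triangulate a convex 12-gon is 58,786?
False

Triangulations of a convex 12-gon are counted by the Catalan number C_10: C_10 = C(20,10)/(10+1) = 184,756/11 = 16,796.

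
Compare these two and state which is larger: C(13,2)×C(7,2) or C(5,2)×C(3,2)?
C(13,2)×C(7,2)=1,638, C(5,2)×C(3,2)=30.

Answer: C(13,2)×C(7,2)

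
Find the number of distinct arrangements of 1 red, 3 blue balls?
4

Explanation: Multinomial: 4!/(1! × 3!) = 4.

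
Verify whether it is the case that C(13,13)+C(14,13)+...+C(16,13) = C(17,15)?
False

Working:
Hockey stick identity gives Σ = C(17,14) = 680; RHS C(17,15) = 136.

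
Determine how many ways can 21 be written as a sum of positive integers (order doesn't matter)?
792

Reasoning: Pentagonal recurrence p(n) = p(n−1) + p(n−2) − p(n−5) − p(n−7) + …: p(21) = p(20) + p(19) − p(16) − p(14) + p(9) + p(6) = 627 + 490 − 231 − 135 + 30 + 11 = 792.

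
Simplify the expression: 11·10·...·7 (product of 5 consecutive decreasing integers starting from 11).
This is P(11,5) = 11!/(6)! = 55,440.
Final answer: 55,440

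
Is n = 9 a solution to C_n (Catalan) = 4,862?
Yes
C_9 = C(18,9)/(9+1) = 48,620/10 = 4,862, which equals 4,862.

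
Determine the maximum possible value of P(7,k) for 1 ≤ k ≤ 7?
5,040

Reasoning: P(7,k) increases in k, so maximum at k = 7: 7! = 5,040.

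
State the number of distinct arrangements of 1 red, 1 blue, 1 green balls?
Multinomial: 3!/(1! × 1! × 1!) = 6.

Answer: 6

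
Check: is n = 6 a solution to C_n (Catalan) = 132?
Yes

Reasoning: C_6 = C(12,6)/(6+1) = 924/7 = 132, which equals 132.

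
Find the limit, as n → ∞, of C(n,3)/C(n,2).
C(n,3)/C(n,2) = (n-2)/3 → ∞ as n → ∞.
Final answer: ∞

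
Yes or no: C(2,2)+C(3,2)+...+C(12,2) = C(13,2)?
No
Hockey stick identity gives Σ = C(13,3) = 286; RHS C(13,2) = 78.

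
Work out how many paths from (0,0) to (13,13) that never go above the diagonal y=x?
Counted by the Catalan number C_13: C_13 = C(26,13)/(13+1) = 10,400,600/14 = 742,900.
Final answer: 742,900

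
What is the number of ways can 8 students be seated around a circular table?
5,040

Solution: Circular arrangements: (8-1)! = 5,040.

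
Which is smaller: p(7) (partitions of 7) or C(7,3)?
Pentagonal recurrence p(n) = p(n−1) + p(n−2) − p(n−5) − p(n−7) + …: p(7) = p(6) + p(5) − p(2) − p(0) = 11 + 7 − 2 − 1 = 15; C(7,3) = 35.

Answer: p(7)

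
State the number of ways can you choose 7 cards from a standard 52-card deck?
133,784,560

Reasoning: C(52,7) = 133,784,560.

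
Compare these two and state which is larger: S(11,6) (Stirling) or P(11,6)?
P(11,6)

S(11,6) = 6·S(10,6) + S(10,5) = 6·22,827 + 42,525 = 179,487; P(11,6) = 332,640.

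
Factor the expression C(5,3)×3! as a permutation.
P(5,3)
C(5,3)×3! = [5!/(3!(2)!)]×3! = 5!/(2)! = P(5,3) = 60.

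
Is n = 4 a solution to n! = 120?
No

Reasoning: 4! = 4·3! = 4·6 = 24, which does not equal 120.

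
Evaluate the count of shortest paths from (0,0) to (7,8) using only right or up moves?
6,435

Solution: Choose 7 rights from 15 moves: C(15,7) = 6,435.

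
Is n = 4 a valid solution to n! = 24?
Yes

Working:
4! = 4·3! = 4·6 = 24, which equals 24.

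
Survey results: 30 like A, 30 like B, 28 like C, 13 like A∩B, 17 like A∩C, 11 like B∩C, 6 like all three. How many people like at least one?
53

Working:
|A∪B∪C| = 30+30+28-13-17-11+6 = 53.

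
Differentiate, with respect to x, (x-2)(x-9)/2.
(2x - 11)/2
d/dx[(x-2)(x-9)] = (x-9) + (x-2) = 2x - 11. Dividing by 2 gives (2x - 11)/2.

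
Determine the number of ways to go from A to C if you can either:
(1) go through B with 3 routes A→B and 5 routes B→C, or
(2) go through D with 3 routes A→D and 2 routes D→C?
21

Working:
Route via B: 3×5=15. Route via D: 3×2=6. Total: 21.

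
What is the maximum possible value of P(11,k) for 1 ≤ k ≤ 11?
39,916,800

Solution: P(11,k) increases in k, so maximum at k = 11: 11! = 39,916,800.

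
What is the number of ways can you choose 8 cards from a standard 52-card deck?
752,538,150

Solution: C(52,8) = 752,538,150.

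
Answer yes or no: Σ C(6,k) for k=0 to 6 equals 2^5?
No

Explanation: Binomial theorem: Σ C(6,k) = (1+1)^6 = 2^6 = 64; RHS 2^5 = 32.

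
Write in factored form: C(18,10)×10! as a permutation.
P(18,10)

Working:
C(18,10)×10! = [18!/(10!(8)!)]×10! = 18!/(8)! = P(18,10) = 158,789,030,400.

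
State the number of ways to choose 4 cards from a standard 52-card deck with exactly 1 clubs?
118,807

Reasoning: 13 clubs and 39 non-clubs: C(13,1) × C(39,3) = 13 × 9139 = 118,807.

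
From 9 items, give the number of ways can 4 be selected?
126

Solution: C(9,4) = 9! / (4! × (9-4)!)
         = 9! / (4! × 5!)
         = 126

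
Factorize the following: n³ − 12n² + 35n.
n(n − 5)(n − 7)

Working:
n³ − 12n² + 35n = n(n² − 12n + 35) = n(n − 5)(n − 7).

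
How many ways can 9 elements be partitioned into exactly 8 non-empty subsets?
36

Reasoning: This equals S(9,8), the Stirling number of the 2nd kind.
Using the Stirling recurrence: S(n,k) = k·S(n-1,k) + S(n-1,k-1)
S(9,8) = 8·S(8,8) + S(8,7)
         = 8·1 + 28
         = 8 + 28
         = 36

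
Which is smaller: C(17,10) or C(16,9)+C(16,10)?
Equal

By Pascal's identity: C(17,10) = C(16,9)+C(16,10) = 19,448. Equal.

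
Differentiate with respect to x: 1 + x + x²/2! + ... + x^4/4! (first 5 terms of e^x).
1 + x + x²/2! + ... + x^3/3!

Explanation: Differentiating term by term gives the first 4 terms of e^x.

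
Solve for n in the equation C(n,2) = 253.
23

Explanation: C(n,2) = n(n−1)/2! is increasing in n, and n(n−1) = 2!·253 = 506 ≈ (n−0.5)^2 gives n ≈ 23.0. Check: C(21,2) = 210, C(22,2) = 231, C(23,2) = 253 ✓. So n = 23.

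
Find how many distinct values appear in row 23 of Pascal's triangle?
12

Solution: Row 23 has entries C(23,0)..C(23,23); by symmetry C(23,k)=C(23,23-k), giving 12 distinct values.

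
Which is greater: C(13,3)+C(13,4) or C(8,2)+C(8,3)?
First=1,001, Second=84.

Answer: C(13,3)+C(13,4)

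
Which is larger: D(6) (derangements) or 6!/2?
6!/2

D(6) = (6-1)·[D(5) + D(4)] = 5·[44 + 9] = 265; 6!/2 = 720/2 = 360.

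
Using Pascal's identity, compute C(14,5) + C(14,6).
5,005

C(14,5) + C(14,6) = C(15,6) = 5,005.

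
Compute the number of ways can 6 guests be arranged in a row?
720

Arrangements of 6 distinct objects: 6! = 720.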